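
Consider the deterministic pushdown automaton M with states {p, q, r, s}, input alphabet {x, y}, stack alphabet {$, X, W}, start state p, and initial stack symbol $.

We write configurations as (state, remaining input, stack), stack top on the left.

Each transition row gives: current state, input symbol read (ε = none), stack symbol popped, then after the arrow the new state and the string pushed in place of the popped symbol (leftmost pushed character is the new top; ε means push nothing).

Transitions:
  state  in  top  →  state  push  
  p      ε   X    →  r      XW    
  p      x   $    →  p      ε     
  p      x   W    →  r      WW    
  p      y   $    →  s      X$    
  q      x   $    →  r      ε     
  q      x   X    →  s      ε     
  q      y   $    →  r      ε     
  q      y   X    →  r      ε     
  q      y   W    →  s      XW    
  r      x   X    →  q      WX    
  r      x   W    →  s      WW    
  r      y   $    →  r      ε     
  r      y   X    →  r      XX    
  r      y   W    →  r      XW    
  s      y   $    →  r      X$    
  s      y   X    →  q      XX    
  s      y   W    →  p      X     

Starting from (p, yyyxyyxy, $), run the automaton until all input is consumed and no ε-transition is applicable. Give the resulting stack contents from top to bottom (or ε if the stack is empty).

(p, yyyxyyxy, $)
  read y, top $: go to s, push X$ → (s, yyxyyxy, X$)
  read y, top X: go to q, push XX → (q, yxyyxy, XX$)
  read y, top X: go to r, push ε → (r, xyyxy, X$)
  read x, top X: go to q, push WX → (q, yyxy, WX$)
  read y, top W: go to s, push XW → (s, yxy, XWX$)
  read y, top X: go to q, push XX → (q, xy, XXWX$)
  read x, top X: go to s, push ε → (s, y, XWX$)
  read y, top X: go to q, push XX → (q, ε, XXWX$)
All input consumed in state q with stack XXWX$.

XXWX$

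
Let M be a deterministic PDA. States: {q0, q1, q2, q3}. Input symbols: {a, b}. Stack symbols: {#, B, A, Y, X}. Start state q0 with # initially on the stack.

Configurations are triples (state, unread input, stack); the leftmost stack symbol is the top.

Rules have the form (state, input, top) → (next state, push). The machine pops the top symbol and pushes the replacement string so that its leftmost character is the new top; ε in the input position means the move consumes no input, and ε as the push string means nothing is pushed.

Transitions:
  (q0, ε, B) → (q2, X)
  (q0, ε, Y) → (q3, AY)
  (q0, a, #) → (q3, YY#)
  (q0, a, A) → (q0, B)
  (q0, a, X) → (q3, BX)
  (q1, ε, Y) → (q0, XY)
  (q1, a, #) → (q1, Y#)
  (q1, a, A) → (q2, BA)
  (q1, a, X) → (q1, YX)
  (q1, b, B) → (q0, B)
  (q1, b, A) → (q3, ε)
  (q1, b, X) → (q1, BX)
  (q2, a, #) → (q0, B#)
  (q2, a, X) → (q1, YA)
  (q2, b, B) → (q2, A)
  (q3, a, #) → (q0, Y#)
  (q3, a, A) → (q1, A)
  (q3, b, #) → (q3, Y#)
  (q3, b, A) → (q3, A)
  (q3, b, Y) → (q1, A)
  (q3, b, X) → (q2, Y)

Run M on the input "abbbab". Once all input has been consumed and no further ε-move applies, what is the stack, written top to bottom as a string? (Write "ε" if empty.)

AA#

(q0, abbbab, #) ⊢ (q3, bbbab, YY#) ⊢ (q1, bbab, AY#) ⊢ (q3, bab, Y#) ⊢ (q1, ab, A#) ⊢ (q2, b, BA#) ⊢ (q2, ε, AA#)
All input consumed in state q2 with stack AA#.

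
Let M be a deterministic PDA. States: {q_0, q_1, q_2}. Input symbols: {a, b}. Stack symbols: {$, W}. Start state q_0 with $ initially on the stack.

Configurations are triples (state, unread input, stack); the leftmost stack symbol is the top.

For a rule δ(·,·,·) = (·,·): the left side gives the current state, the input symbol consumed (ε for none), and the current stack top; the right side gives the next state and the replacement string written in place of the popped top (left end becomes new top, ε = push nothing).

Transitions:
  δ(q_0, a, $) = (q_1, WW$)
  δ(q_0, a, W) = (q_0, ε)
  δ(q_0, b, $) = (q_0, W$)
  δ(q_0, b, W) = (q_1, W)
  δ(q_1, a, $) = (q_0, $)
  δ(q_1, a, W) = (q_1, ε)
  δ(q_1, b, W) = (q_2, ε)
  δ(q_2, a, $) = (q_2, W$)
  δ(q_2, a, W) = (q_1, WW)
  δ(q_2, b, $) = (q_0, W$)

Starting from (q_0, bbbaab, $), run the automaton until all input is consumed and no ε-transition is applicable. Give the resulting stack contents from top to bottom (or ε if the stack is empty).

W$

(q_0, bbbaab, $)
  read b, top $: go to q_0, push W$ → (q_0, bbaab, W$)
  read b, top W: go to q_1, push W → (q_1, baab, W$)
  read b, top W: go to q_2, push ε → (q_2, aab, $)
  read a, top $: go to q_2, push W$ → (q_2, ab, W$)
  read a, top W: go to q_1, push WW → (q_1, b, WW$)
  read b, top W: go to q_2, push ε → (q_2, ε, W$)
All input consumed in state q_2 with stack W$.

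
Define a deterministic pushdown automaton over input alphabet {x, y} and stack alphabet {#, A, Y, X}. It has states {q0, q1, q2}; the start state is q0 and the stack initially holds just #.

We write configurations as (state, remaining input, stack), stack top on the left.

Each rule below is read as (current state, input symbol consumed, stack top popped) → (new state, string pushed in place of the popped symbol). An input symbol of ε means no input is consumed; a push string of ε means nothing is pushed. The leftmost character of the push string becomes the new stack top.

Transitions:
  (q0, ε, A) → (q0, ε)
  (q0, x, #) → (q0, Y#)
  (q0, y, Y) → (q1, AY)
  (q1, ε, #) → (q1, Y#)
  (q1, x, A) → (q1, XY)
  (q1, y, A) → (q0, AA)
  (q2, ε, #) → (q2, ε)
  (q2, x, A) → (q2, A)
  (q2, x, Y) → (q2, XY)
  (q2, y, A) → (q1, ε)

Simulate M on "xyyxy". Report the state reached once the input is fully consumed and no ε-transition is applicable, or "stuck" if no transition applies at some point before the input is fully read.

(q0, xyyxy, #) ⊢ (q0, yyxy, Y#) ⊢ (q1, yxy, AY#) ⊢ (q0, xy, AAY#) ⊢ (q0, xy, AY#) ⊢ (q0, xy, Y#)
No transition for (q0, x, top Y); M blocks with input xy remaining.

stuck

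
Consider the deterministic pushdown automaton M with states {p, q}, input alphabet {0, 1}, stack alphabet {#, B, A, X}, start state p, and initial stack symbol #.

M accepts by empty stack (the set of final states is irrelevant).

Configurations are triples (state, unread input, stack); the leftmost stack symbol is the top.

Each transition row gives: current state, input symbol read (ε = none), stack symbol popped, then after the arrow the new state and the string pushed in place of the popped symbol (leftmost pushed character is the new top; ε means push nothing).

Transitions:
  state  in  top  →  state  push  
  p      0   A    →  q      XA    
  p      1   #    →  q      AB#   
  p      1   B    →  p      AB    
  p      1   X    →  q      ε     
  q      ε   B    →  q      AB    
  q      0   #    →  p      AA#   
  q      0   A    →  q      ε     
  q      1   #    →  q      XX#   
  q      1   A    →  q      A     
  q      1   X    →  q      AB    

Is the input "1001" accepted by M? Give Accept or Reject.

(p, 1001, #) ⊢ (q, 001, AB#) ⊢ (q, 01, B#) ⊢ (q, 01, AB#) ⊢ (q, 1, B#) ⊢ (q, 1, AB#) ⊢ (q, ε, AB#)
All input consumed; stack is AB#, not empty, and no further ε-move applies.

Reject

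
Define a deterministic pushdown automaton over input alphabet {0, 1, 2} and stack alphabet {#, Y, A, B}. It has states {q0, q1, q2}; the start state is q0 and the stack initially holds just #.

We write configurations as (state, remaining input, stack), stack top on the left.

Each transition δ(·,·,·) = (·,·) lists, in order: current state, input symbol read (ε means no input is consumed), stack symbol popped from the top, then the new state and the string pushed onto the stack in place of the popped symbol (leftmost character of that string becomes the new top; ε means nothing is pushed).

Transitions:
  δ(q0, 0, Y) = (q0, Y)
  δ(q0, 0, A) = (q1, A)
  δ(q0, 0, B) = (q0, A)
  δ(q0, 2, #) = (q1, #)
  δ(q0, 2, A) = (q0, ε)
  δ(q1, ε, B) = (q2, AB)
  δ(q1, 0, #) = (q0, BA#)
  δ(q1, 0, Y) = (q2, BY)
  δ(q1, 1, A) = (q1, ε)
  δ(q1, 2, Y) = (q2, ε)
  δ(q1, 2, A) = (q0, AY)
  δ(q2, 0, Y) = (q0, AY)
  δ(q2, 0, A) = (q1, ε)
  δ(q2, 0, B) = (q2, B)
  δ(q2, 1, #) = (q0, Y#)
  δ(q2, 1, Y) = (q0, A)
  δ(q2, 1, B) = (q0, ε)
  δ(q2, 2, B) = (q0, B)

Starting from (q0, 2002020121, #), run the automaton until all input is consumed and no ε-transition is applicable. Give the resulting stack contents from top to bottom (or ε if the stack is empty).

(q0, 2002020121, #) ⊢ (q1, 002020121, #) ⊢ (q0, 02020121, BA#) ⊢ (q0, 2020121, AA#) ⊢ (q0, 020121, A#) ⊢ (q1, 20121, A#) ⊢ (q0, 0121, AY#) ⊢ (q1, 121, AY#) ⊢ (q1, 21, Y#) ⊢ (q2, 1, #) ⊢ (q0, ε, Y#)
All input consumed in state q0 with stack Y#.

Y#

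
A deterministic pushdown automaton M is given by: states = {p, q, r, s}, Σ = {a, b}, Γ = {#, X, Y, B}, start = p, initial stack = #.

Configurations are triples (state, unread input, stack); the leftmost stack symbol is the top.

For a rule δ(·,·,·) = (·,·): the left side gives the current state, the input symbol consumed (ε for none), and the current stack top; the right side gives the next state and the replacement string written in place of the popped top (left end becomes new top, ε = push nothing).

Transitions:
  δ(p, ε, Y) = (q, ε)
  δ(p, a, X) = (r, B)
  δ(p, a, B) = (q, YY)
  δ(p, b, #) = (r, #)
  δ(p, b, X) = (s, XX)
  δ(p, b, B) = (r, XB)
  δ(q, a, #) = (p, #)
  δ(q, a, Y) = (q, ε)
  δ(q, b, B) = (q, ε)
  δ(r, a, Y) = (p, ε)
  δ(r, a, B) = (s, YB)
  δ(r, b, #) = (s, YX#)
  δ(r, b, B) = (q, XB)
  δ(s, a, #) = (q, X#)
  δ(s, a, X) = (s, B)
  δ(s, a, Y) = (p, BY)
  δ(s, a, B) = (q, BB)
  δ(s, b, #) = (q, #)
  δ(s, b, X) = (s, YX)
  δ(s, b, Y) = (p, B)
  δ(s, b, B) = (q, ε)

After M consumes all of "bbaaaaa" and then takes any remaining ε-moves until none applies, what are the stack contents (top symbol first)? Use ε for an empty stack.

(p, bbaaaaa, #)
  read b, top #: go to r, push # → (r, baaaaa, #)
  read b, top #: go to s, push YX# → (s, aaaaa, YX#)
  read a, top Y: go to p, push BY → (p, aaaa, BYX#)
  read a, top B: go to q, push YY → (q, aaa, YYYX#)
  read a, top Y: go to q, push ε → (q, aa, YYX#)
  read a, top Y: go to q, push ε → (q, a, YX#)
  read a, top Y: go to q, push ε → (q, ε, X#)
All input consumed in state q with stack X#.

X#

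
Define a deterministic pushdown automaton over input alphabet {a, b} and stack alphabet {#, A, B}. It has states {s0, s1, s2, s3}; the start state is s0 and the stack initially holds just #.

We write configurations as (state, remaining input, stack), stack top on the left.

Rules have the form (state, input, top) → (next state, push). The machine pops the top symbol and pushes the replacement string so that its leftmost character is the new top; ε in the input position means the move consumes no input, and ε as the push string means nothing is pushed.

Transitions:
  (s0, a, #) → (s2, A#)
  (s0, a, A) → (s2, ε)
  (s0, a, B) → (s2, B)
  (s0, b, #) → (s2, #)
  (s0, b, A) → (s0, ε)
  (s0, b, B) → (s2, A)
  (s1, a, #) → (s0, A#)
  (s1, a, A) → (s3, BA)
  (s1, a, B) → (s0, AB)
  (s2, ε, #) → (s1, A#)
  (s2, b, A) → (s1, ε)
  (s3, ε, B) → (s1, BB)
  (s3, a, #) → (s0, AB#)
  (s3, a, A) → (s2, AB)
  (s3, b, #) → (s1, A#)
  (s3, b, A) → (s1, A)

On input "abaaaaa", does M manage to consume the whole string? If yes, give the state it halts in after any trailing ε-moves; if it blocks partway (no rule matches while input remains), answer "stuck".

s2

(s0, abaaaaa, #)
  read a, top #: go to s2, push A# → (s2, baaaaa, A#)
  read b, top A: go to s1, push ε → (s1, aaaaa, #)
  read a, top #: go to s0, push A# → (s0, aaaa, A#)
  read a, top A: go to s2, push ε → (s2, aaa, #)
  ε-move, top #: go to s1, push A# → (s1, aaa, A#)
  read a, top A: go to s3, push BA → (s3, aa, BA#)
  ε-move, top B: go to s1, push BB → (s1, aa, BBA#)
  read a, top B: go to s0, push AB → (s0, a, ABBA#)
  read a, top A: go to s2, push ε → (s2, ε, BBA#)
All input consumed; M is in state s2.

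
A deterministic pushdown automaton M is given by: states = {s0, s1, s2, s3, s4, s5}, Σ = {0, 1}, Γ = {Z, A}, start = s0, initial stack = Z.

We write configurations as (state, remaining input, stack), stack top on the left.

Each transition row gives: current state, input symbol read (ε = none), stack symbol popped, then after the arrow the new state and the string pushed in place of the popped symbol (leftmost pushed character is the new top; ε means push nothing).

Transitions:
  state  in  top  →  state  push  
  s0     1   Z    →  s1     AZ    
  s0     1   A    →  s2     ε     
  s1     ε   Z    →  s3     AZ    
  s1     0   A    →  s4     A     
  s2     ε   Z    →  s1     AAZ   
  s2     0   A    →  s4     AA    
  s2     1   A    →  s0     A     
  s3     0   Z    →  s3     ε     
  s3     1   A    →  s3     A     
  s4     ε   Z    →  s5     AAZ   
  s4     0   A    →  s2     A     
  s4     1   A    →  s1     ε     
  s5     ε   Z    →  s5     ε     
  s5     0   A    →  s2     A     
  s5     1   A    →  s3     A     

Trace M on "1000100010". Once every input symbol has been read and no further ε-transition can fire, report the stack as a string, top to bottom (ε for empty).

(s0, 1000100010, Z) ⊢ (s1, 000100010, AZ) ⊢ (s4, 00100010, AZ) ⊢ (s2, 0100010, AZ) ⊢ (s4, 100010, AAZ) ⊢ (s1, 00010, AZ) ⊢ (s4, 0010, AZ) ⊢ (s2, 010, AZ) ⊢ (s4, 10, AAZ) ⊢ (s1, 0, AZ) ⊢ (s4, ε, AZ)
All input consumed in state s4 with stack AZ.

AZ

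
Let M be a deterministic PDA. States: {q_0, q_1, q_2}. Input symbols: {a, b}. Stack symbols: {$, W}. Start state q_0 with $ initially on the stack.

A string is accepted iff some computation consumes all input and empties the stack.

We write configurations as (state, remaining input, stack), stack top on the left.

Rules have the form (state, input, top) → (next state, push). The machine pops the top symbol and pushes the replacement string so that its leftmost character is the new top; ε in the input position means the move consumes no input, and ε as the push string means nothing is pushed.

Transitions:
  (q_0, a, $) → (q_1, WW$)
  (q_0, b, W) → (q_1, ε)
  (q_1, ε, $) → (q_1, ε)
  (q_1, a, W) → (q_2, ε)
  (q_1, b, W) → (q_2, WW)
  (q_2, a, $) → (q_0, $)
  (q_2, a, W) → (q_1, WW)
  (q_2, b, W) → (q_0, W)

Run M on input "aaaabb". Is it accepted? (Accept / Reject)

Accept

(q_0, aaaabb, $) ⊢ (q_1, aaabb, WW$) ⊢ (q_2, aabb, W$) ⊢ (q_1, abb, WW$) ⊢ (q_2, bb, W$) ⊢ (q_0, b, W$) ⊢ (q_1, ε, $) ⊢ (q_1, ε, ε)
All input consumed and the stack is empty.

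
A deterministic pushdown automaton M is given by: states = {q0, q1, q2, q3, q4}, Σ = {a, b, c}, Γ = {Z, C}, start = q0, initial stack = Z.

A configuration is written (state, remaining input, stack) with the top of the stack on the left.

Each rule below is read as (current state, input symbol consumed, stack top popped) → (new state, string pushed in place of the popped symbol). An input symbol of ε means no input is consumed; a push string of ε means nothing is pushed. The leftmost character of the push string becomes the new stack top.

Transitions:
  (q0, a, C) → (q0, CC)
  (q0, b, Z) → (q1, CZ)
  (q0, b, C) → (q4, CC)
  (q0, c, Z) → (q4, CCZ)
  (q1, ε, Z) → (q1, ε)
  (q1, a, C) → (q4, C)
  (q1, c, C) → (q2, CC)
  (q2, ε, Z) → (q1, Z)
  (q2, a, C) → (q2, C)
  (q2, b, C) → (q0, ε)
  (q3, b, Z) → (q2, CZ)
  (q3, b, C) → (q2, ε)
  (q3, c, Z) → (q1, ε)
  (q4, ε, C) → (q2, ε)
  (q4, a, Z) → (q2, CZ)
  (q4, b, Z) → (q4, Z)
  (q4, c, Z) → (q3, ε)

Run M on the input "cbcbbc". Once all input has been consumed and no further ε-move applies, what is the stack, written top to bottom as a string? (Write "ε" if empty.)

(q0, cbcbbc, Z) ⊢ (q4, bcbbc, CCZ) ⊢ (q2, bcbbc, CZ) ⊢ (q0, cbbc, Z) ⊢ (q4, bbc, CCZ) ⊢ (q2, bbc, CZ) ⊢ (q0, bc, Z) ⊢ (q1, c, CZ) ⊢ (q2, ε, CCZ)
All input consumed in state q2 with stack CCZ.

CCZ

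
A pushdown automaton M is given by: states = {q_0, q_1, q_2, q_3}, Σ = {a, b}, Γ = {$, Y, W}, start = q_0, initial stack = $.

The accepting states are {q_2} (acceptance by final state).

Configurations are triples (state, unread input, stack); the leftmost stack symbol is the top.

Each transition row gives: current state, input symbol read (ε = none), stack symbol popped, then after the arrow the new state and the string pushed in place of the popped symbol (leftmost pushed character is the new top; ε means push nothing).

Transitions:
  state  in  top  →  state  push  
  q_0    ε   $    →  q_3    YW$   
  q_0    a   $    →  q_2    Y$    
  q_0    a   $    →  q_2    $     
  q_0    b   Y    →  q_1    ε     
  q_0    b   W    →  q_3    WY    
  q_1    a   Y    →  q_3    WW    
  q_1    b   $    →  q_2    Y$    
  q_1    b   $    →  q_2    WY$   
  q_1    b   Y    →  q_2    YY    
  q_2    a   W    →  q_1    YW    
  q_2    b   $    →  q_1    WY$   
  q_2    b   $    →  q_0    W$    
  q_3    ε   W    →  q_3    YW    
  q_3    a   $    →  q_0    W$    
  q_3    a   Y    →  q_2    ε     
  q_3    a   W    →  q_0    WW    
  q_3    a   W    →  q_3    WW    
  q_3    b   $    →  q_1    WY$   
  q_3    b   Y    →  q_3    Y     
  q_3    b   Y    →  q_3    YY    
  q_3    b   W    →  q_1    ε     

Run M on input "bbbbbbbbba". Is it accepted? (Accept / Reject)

Accept

One accepting computation: (q_0, bbbbbbbbba, $) ⊢ (q_3, bbbbbbbbba, YW$) ⊢ (q_3, bbbbbbbba, YW$) ⊢ (q_3, bbbbbbba, YW$) ⊢ (q_3, bbbbbba, YW$) ⊢ (q_3, bbbbba, YW$) ⊢ (q_3, bbbba, YW$) ⊢ (q_3, bbba, YW$) ⊢ (q_3, bba, YW$) ⊢ (q_3, ba, YW$) ⊢ (q_3, a, YW$) ⊢ (q_2, ε, W$)
All input consumed and state q_2 ∈ F.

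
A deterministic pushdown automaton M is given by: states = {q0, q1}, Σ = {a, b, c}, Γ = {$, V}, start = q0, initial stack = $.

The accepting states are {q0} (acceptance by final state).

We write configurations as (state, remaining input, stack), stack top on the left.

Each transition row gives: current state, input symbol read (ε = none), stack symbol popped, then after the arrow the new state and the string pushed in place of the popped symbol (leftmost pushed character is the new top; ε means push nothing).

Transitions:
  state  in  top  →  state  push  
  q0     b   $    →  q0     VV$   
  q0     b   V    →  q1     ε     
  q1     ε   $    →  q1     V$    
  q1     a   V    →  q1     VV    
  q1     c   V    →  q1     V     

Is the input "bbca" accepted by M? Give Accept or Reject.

Reject

(q0, bbca, $)
  read b, top $: go to q0, push VV$ → (q0, bca, VV$)
  read b, top V: go to q1, push ε → (q1, ca, V$)
  read c, top V: go to q1, push V → (q1, a, V$)
  read a, top V: go to q1, push VV → (q1, ε, VV$)
All input consumed; state q1 ∉ F and no further ε-move applies.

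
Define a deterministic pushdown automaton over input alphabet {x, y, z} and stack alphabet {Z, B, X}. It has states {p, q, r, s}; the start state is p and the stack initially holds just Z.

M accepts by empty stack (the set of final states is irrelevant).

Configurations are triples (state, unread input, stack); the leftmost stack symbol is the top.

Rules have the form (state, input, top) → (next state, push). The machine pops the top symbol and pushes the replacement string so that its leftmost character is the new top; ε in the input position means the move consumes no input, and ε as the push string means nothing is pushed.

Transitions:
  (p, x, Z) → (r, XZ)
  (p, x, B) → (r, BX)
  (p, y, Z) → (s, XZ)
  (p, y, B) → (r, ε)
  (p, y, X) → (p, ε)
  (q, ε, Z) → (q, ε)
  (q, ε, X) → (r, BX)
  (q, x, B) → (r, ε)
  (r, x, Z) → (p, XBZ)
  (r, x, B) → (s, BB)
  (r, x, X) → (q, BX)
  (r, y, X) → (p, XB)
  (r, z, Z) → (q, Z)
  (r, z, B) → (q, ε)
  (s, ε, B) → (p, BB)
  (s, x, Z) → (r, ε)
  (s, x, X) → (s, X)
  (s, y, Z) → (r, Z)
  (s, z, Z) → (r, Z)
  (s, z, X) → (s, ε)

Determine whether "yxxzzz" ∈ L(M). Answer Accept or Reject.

Accept

(p, yxxzzz, Z)
  read y, top Z: go to s, push XZ → (s, xxzzz, XZ)
  read x, top X: go to s, push X → (s, xzzz, XZ)
  read x, top X: go to s, push X → (s, zzz, XZ)
  read z, top X: go to s, push ε → (s, zz, Z)
  read z, top Z: go to r, push Z → (r, z, Z)
  read z, top Z: go to q, push Z → (q, ε, Z)
  ε-move, top Z: go to q, push ε → (q, ε, ε)
All input consumed and the stack is empty.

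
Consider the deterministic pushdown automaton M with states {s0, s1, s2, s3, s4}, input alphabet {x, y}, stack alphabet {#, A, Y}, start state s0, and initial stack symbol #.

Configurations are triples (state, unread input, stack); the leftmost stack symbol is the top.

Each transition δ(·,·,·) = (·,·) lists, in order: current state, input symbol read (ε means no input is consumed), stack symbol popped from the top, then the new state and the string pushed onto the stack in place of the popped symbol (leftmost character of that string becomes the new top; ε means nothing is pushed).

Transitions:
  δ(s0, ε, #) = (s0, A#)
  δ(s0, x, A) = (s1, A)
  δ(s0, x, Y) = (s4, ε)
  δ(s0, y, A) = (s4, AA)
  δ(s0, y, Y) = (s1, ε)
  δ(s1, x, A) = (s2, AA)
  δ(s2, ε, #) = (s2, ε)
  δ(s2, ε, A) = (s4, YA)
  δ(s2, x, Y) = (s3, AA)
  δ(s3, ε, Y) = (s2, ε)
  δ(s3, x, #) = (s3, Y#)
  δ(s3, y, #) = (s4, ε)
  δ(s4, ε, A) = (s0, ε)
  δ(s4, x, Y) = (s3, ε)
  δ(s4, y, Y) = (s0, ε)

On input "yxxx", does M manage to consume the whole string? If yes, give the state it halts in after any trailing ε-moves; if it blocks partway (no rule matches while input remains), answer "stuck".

(s0, yxxx, #)
  ε-move, top #: go to s0, push A# → (s0, yxxx, A#)
  read y, top A: go to s4, push AA → (s4, xxx, AA#)
  ε-move, top A: go to s0, push ε → (s0, xxx, A#)
  read x, top A: go to s1, push A → (s1, xx, A#)
  read x, top A: go to s2, push AA → (s2, x, AA#)
  ε-move, top A: go to s4, push YA → (s4, x, YAA#)
  read x, top Y: go to s3, push ε → (s3, ε, AA#)
All input consumed; M is in state s3.

s3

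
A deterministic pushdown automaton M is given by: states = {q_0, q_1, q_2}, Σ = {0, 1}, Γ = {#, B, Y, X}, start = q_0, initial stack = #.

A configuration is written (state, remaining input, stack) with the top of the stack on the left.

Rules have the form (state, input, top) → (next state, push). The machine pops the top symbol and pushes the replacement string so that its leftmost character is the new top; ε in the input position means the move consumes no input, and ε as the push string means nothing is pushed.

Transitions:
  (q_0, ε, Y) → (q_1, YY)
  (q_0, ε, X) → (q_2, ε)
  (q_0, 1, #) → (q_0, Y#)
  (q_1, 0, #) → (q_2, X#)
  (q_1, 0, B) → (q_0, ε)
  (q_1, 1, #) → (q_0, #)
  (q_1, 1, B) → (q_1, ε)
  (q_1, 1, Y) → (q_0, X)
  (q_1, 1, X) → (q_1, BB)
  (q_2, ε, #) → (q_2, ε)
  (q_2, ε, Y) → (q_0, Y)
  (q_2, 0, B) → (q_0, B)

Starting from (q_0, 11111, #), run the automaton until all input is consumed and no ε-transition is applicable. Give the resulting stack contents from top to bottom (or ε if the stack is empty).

YY#

(q_0, 11111, #) ⊢ (q_0, 1111, Y#) ⊢ (q_1, 1111, YY#) ⊢ (q_0, 111, XY#) ⊢ (q_2, 111, Y#) ⊢ (q_0, 111, Y#) ⊢ (q_1, 111, YY#) ⊢ (q_0, 11, XY#) ⊢ (q_2, 11, Y#) ⊢ (q_0, 11, Y#) ⊢ (q_1, 11, YY#) ⊢ (q_0, 1, XY#) ⊢ (q_2, 1, Y#) ⊢ (q_0, 1, Y#) ⊢ (q_1, 1, YY#) ⊢ (q_0, ε, XY#) ⊢ (q_2, ε, Y#) ⊢ (q_0, ε, Y#) ⊢ (q_1, ε, YY#)
All input consumed in state q_1 with stack YY#.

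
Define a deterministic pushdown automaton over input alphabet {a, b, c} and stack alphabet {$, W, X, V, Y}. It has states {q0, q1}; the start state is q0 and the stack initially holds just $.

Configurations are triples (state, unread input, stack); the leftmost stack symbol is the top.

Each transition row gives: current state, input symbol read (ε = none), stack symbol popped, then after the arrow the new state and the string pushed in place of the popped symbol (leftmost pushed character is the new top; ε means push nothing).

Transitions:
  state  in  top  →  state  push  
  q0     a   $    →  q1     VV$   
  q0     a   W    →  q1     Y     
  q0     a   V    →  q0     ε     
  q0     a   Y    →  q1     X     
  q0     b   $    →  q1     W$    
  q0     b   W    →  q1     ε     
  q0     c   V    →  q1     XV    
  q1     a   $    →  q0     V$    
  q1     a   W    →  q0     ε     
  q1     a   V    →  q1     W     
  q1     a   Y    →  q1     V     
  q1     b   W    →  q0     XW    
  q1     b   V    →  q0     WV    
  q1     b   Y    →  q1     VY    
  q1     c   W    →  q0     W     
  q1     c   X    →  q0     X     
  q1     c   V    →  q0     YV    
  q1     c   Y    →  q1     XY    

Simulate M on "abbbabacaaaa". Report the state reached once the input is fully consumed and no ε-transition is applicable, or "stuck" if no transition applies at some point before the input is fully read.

q0

(q0, abbbabacaaaa, $)
  read a, top $: go to q1, push VV$ → (q1, bbbabacaaaa, VV$)
  read b, top V: go to q0, push WV → (q0, bbabacaaaa, WVV$)
  read b, top W: go to q1, push ε → (q1, babacaaaa, VV$)
  read b, top V: go to q0, push WV → (q0, abacaaaa, WVV$)
  read a, top W: go to q1, push Y → (q1, bacaaaa, YVV$)
  read b, top Y: go to q1, push VY → (q1, acaaaa, VYVV$)
  read a, top V: go to q1, push W → (q1, caaaa, WYVV$)
  read c, top W: go to q0, push W → (q0, aaaa, WYVV$)
  read a, top W: go to q1, push Y → (q1, aaa, YYVV$)
  read a, top Y: go to q1, push V → (q1, aa, VYVV$)
  read a, top V: go to q1, push W → (q1, a, WYVV$)
  read a, top W: go to q0, push ε → (q0, ε, YVV$)
All input consumed; M is in state q0.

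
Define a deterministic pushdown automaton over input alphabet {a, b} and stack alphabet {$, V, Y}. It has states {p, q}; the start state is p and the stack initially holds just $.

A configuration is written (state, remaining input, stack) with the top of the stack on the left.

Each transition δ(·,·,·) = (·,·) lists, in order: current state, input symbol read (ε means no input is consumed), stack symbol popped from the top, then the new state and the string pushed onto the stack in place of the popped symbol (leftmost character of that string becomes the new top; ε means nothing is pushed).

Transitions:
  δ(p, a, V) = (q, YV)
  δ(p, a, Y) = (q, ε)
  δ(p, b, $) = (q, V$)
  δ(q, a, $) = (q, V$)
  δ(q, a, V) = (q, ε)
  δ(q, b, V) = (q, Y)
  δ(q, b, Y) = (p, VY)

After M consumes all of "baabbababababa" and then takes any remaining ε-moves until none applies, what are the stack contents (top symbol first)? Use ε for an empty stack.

YVYVYVYVYVY$

(p, baabbababababa, $)
  read b, top $: go to q, push V$ → (q, aabbababababa, V$)
  read a, top V: go to q, push ε → (q, abbababababa, $)
  read a, top $: go to q, push V$ → (q, bbababababa, V$)
  read b, top V: go to q, push Y → (q, bababababa, Y$)
  read b, top Y: go to p, push VY → (p, ababababa, VY$)
  read a, top V: go to q, push YV → (q, babababa, YVY$)
  read b, top Y: go to p, push VY → (p, abababa, VYVY$)
  read a, top V: go to q, push YV → (q, bababa, YVYVY$)
  read b, top Y: go to p, push VY → (p, ababa, VYVYVY$)
  read a, top V: go to q, push YV → (q, baba, YVYVYVY$)
  read b, top Y: go to p, push VY → (p, aba, VYVYVYVY$)
  read a, top V: go to q, push YV → (q, ba, YVYVYVYVY$)
  read b, top Y: go to p, push VY → (p, a, VYVYVYVYVY$)
  read a, top V: go to q, push YV → (q, ε, YVYVYVYVYVY$)
All input consumed in state q with stack YVYVYVYVYVY$.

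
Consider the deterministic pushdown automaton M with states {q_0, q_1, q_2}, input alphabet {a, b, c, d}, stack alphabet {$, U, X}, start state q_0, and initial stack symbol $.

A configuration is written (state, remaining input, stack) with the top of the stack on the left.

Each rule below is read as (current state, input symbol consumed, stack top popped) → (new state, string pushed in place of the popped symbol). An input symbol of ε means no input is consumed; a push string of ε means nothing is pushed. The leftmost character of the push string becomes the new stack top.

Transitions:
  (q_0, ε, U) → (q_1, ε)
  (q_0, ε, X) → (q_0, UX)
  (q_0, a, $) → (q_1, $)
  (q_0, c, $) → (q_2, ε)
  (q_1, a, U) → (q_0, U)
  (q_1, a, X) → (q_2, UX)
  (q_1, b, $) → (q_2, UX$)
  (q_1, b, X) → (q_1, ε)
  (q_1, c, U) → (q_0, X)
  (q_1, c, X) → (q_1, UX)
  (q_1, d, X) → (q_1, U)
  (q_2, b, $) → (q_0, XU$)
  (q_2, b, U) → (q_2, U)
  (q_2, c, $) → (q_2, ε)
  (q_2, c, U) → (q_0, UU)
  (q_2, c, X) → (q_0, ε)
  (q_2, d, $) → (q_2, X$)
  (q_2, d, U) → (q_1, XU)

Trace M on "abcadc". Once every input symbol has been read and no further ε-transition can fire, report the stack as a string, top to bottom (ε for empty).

(q_0, abcadc, $)
  read a, top $: go to q_1, push $ → (q_1, bcadc, $)
  read b, top $: go to q_2, push UX$ → (q_2, cadc, UX$)
  read c, top U: go to q_0, push UU → (q_0, adc, UUX$)
  ε-move, top U: go to q_1, push ε → (q_1, adc, UX$)
  read a, top U: go to q_0, push U → (q_0, dc, UX$)
  ε-move, top U: go to q_1, push ε → (q_1, dc, X$)
  read d, top X: go to q_1, push U → (q_1, c, U$)
  read c, top U: go to q_0, push X → (q_0, ε, X$)
  ε-move, top X: go to q_0, push UX → (q_0, ε, UX$)
  ε-move, top U: go to q_1, push ε → (q_1, ε, X$)
All input consumed in state q_1 with stack X$.

X$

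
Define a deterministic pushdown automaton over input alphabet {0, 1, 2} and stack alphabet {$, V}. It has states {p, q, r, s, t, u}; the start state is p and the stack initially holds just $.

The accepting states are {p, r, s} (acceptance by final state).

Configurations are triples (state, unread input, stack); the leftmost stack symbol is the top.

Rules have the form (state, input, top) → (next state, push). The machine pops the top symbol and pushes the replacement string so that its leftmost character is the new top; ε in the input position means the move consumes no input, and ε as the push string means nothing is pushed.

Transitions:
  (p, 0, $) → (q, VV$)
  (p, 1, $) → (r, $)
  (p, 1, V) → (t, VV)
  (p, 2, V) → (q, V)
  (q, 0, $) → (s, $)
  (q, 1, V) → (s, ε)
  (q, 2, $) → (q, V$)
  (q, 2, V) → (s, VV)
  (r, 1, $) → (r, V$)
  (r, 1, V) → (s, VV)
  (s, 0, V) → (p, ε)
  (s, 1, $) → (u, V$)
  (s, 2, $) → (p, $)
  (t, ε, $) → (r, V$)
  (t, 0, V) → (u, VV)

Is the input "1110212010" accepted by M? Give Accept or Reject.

Accept

(p, 1110212010, $)
  read 1, top $: go to r, push $ → (r, 110212010, $)
  read 1, top $: go to r, push V$ → (r, 10212010, V$)
  read 1, top V: go to s, push VV → (s, 0212010, VV$)
  read 0, top V: go to p, push ε → (p, 212010, V$)
  read 2, top V: go to q, push V → (q, 12010, V$)
  read 1, top V: go to s, push ε → (s, 2010, $)
  read 2, top $: go to p, push $ → (p, 010, $)
  read 0, top $: go to q, push VV$ → (q, 10, VV$)
  read 1, top V: go to s, push ε → (s, 0, V$)
  read 0, top V: go to p, push ε → (p, ε, $)
All input consumed; state p ∈ F.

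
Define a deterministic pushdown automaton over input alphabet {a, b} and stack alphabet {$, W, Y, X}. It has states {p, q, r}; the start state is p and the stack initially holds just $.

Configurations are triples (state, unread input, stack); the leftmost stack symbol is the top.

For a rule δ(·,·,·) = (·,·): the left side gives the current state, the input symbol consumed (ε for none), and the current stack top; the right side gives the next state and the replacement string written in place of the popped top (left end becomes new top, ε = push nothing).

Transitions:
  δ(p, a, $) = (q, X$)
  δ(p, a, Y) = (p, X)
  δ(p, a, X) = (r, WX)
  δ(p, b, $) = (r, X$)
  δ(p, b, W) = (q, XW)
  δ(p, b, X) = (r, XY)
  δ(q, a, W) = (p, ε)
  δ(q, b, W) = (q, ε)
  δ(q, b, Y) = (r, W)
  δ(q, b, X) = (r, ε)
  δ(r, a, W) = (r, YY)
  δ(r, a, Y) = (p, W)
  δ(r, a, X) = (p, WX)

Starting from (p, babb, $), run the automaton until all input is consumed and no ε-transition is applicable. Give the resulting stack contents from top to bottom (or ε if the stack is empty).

(p, babb, $) ⊢ (r, abb, X$) ⊢ (p, bb, WX$) ⊢ (q, b, XWX$) ⊢ (r, ε, WX$)
All input consumed in state r with stack WX$.

WX$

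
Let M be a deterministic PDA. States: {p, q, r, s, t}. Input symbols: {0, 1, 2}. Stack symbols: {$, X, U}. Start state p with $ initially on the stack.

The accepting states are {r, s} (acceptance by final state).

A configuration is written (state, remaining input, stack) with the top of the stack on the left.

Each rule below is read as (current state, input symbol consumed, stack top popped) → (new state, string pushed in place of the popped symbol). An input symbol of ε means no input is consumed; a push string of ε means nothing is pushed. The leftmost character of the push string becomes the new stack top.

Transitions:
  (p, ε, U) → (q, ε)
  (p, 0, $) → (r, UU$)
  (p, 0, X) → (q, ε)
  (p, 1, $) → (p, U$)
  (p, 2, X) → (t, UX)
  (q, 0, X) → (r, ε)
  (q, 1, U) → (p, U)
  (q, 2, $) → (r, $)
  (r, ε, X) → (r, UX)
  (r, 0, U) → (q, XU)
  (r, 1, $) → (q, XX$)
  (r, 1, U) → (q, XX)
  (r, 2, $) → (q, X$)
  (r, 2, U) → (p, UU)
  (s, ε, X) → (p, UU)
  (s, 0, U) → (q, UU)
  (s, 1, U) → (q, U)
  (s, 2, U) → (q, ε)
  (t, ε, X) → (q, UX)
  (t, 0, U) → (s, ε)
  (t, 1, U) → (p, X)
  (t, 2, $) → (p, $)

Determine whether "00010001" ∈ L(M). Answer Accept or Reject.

Reject

(p, 00010001, $)
  read 0, top $: go to r, push UU$ → (r, 0010001, UU$)
  read 0, top U: go to q, push XU → (q, 010001, XUU$)
  read 0, top X: go to r, push ε → (r, 10001, UU$)
  read 1, top U: go to q, push XX → (q, 0001, XXU$)
  read 0, top X: go to r, push ε → (r, 001, XU$)
  ε-move, top X: go to r, push UX → (r, 001, UXU$)
  read 0, top U: go to q, push XU → (q, 01, XUXU$)
  read 0, top X: go to r, push ε → (r, 1, UXU$)
  read 1, top U: go to q, push XX → (q, ε, XXXU$)
All input consumed; state q ∉ F and no further ε-move applies.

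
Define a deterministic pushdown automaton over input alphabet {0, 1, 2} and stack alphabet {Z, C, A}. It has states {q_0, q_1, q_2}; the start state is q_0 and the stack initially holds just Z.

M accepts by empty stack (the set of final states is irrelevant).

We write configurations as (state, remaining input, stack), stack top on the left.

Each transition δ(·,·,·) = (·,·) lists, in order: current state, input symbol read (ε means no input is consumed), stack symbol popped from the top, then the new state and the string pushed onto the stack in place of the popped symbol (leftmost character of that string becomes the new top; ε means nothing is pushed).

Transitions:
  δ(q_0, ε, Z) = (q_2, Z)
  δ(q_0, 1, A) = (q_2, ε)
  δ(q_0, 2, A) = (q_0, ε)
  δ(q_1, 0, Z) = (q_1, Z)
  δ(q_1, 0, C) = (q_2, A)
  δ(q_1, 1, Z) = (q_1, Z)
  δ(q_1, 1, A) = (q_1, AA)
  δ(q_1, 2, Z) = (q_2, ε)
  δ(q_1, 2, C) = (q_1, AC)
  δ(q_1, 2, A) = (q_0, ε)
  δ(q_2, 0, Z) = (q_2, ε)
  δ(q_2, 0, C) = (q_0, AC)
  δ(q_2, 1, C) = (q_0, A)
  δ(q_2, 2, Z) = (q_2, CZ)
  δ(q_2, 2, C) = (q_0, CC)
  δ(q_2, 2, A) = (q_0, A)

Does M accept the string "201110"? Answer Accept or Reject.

Accept

(q_0, 201110, Z)
  ε-move, top Z: go to q_2, push Z → (q_2, 201110, Z)
  read 2, top Z: go to q_2, push CZ → (q_2, 01110, CZ)
  read 0, top C: go to q_0, push AC → (q_0, 1110, ACZ)
  read 1, top A: go to q_2, push ε → (q_2, 110, CZ)
  read 1, top C: go to q_0, push A → (q_0, 10, AZ)
  read 1, top A: go to q_2, push ε → (q_2, 0, Z)
  read 0, top Z: go to q_2, push ε → (q_2, ε, ε)
All input consumed and the stack is empty.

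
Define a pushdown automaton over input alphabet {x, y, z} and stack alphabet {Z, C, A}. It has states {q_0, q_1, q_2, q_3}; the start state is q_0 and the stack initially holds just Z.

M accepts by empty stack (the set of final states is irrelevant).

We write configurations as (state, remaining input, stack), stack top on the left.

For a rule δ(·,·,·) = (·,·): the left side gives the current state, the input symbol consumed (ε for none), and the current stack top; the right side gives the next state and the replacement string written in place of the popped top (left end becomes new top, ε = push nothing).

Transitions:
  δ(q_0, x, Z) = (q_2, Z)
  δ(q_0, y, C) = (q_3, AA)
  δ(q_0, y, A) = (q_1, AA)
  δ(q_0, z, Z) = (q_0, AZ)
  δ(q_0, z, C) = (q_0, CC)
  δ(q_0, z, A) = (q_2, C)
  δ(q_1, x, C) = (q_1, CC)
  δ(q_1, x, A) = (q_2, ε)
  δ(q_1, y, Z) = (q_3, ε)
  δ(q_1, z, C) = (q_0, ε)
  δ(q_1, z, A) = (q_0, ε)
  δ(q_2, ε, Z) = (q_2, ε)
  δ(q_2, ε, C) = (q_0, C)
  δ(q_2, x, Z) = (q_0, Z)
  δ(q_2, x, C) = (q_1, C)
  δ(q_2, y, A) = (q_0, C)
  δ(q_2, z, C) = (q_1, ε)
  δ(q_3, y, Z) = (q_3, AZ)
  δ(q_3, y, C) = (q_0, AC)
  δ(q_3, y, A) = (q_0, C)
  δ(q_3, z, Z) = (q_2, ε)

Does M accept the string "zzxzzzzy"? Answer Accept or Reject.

Accept

One accepting computation: (q_0, zzxzzzzy, Z) ⊢ (q_0, zxzzzzy, AZ) ⊢ (q_2, xzzzzy, CZ) ⊢ (q_1, zzzzy, CZ) ⊢ (q_0, zzzy, Z) ⊢ (q_0, zzy, AZ) ⊢ (q_2, zy, CZ) ⊢ (q_1, y, Z) ⊢ (q_3, ε, ε)
All input consumed and the stack is empty.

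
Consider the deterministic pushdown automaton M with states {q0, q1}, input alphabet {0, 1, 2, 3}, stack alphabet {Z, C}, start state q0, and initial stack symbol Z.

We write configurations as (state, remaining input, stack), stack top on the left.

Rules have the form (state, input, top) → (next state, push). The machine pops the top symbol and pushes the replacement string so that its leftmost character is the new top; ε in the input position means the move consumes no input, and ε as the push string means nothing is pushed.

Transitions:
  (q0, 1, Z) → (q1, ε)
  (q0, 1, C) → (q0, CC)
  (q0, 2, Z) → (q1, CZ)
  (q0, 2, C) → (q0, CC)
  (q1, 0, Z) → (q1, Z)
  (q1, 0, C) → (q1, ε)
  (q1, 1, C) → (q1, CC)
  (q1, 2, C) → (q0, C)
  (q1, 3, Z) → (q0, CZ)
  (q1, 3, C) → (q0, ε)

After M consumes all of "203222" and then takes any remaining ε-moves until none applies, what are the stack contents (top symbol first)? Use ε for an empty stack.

(q0, 203222, Z) ⊢ (q1, 03222, CZ) ⊢ (q1, 3222, Z) ⊢ (q0, 222, CZ) ⊢ (q0, 22, CCZ) ⊢ (q0, 2, CCCZ) ⊢ (q0, ε, CCCCZ)
All input consumed in state q0 with stack CCCCZ.

CCCCZ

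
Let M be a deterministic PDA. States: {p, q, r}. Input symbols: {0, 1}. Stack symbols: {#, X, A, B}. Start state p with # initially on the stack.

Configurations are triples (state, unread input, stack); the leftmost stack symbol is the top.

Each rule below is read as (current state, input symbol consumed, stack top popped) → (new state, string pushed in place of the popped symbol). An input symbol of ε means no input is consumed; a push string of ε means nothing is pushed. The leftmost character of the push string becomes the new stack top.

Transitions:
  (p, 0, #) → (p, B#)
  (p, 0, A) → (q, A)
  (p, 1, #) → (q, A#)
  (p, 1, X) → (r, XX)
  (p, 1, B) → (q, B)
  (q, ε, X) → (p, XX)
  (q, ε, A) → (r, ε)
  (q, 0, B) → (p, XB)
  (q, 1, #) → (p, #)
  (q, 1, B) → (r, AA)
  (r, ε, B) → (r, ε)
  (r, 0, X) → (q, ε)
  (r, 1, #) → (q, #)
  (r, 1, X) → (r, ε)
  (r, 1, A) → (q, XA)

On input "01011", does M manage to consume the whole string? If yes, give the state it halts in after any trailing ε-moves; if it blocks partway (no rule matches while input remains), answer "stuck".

r

(p, 01011, #) ⊢ (p, 1011, B#) ⊢ (q, 011, B#) ⊢ (p, 11, XB#) ⊢ (r, 1, XXB#) ⊢ (r, ε, XB#)
All input consumed; M is in state r.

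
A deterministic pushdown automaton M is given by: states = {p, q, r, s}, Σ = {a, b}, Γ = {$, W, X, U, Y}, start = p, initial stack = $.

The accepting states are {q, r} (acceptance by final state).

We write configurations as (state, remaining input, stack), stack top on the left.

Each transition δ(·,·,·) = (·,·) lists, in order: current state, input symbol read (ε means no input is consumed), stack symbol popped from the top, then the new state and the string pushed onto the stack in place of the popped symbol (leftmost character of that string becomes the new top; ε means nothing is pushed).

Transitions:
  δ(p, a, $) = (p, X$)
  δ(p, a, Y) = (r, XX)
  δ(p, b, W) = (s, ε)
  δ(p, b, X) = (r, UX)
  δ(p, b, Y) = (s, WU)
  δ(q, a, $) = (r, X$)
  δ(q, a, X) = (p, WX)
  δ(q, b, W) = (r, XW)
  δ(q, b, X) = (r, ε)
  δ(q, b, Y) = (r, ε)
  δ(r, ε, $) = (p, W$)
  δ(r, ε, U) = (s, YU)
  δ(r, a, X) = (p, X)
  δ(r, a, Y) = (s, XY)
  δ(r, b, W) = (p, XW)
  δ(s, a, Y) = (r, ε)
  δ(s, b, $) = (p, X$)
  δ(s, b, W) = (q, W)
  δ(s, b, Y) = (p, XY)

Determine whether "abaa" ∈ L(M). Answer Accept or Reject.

(p, abaa, $)
  read a, top $: go to p, push X$ → (p, baa, X$)
  read b, top X: go to r, push UX → (r, aa, UX$)
  ε-move, top U: go to s, push YU → (s, aa, YUX$)
  read a, top Y: go to r, push ε → (r, a, UX$)
  ε-move, top U: go to s, push YU → (s, a, YUX$)
  read a, top Y: go to r, push ε → (r, ε, UX$)
All input consumed; state r ∈ F.

Accept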